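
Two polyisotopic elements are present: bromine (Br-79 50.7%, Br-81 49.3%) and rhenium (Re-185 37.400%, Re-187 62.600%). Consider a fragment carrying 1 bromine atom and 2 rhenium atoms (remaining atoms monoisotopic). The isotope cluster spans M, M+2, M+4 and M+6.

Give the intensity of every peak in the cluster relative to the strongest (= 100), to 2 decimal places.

16.51 : 71.33 : 100.00 : 44.98

Bromine pattern (n=1): 0.5070 : 0.4930
Rhenium pattern (n=2): 0.139876 : 0.468248 : 0.391876
Convolve the two distributions (both contribute in 2-u steps):
  M: 0.5070×0.139876 = 0.070917
  M+2: 0.5070×0.468248 + 0.4930×0.139876 = 0.306361
  M+4: 0.5070×0.391876 + 0.4930×0.468248 = 0.429527
  M+6: 0.4930×0.391876 = 0.193195
Scale to base peak (0.429527) = 100: 16.51 : 71.33 : 100.00 : 44.98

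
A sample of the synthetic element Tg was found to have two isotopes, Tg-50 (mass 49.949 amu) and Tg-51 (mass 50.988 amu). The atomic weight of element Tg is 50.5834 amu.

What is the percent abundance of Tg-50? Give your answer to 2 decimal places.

Let x be the fractional abundance of Tg-50; then Tg-51 has abundance 1 − x.
49.949·x + 50.988·(1 − x) = 50.5834
(49.949 − 50.988)·x = 50.5834 − 50.988
x = -0.4046 / -1.039 = 0.38941 → 38.94% Tg-50, 61.06% Tg-51.

38.94%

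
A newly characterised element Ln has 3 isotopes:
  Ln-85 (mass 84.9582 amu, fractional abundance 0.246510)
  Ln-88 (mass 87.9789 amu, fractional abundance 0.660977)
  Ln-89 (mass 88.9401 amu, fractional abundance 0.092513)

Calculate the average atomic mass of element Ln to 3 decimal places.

The abundance-weighted mean is 0.246510 × 84.9582 + 0.660977 × 87.9789 + 0.092513 × 88.9401
= 20.94305 + 58.15203 + 8.22812 = 87.32320 amu

87.323 amu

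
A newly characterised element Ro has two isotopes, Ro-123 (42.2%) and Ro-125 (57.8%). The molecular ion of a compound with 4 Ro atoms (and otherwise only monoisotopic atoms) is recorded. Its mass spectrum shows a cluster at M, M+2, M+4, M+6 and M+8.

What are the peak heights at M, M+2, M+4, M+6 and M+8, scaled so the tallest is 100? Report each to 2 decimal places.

8.88 : 48.67 : 100.00 : 91.31 : 31.27

Expanding (0.422 + 0.578)^4:
P(M) = 0.422^4 = 0.031714
P(M+2) = 4 × 0.422^3 × 0.578^1 = 0.173750
P(M+4) = 6 × 0.422^2 × 0.578^2 = 0.356970
P(M+6) = 4 × 0.422^1 × 0.578^3 = 0.325954
P(M+8) = 0.578^4 = 0.111612
The M+4 peak is largest (0.356970); scaling to 100 gives 8.88 : 48.67 : 100.00 : 91.31 : 31.27.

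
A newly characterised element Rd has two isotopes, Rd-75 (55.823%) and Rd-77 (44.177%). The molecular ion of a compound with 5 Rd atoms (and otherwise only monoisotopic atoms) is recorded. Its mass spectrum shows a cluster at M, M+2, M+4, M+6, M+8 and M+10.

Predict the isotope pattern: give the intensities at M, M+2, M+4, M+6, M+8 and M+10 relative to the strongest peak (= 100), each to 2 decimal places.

Each Rd atom is independently Rd-75 (p = 0.55823) or Rd-77 (q = 0.44177); the cluster is the binomial expansion (p + q)^5.
P(M) = 0.55823^5 = 0.054208
P(M+2) = 5 × 0.55823^4 × 0.44177^1 = 0.214496
P(M+4) = 10 × 0.55823^3 × 0.44177^2 = 0.339494
P(M+6) = 10 × 0.55823^2 × 0.44177^3 = 0.268667
P(M+8) = 5 × 0.55823^1 × 0.44177^4 = 0.106309
P(M+10) = 0.44177^5 = 0.016826
The M+4 peak is largest (0.339494); scaling to 100 gives 15.97 : 63.18 : 100.00 : 79.14 : 31.31 : 4.96.

15.97 : 63.18 : 100.00 : 79.14 : 31.31 : 4.96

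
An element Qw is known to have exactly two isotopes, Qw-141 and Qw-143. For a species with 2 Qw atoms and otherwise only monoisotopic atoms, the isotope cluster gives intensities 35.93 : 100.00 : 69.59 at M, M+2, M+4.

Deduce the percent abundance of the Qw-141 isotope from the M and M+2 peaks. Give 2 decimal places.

Write p for the Qw-141 fraction. I(M+2)/I(M) = [C(2,1)·p^1·(1−p)] / p^2 = 2·(1−p)/p = 100.00/35.93 = 2.7832
(1−p)/p = 2.7832/2 = 1.3916  ⇒  p = 1/(1 + 1.3916) = 0.4181
Qw-141: 41.81%, Qw-143: 58.19%.

41.81%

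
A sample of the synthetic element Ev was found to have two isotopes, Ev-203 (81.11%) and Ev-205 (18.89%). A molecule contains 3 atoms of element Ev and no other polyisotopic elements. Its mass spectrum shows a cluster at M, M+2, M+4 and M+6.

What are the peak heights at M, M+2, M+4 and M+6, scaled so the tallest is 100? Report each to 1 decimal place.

The 3 Ev atoms are independent, so intensities follow the terms of (0.8111 + 0.1889)^3.
P(M) = 0.8111^3 = 0.533609
P(M+2) = 3 × 0.8111^2 × 0.1889^1 = 0.372822
P(M+4) = 3 × 0.8111^1 × 0.1889^2 = 0.086828
P(M+6) = 0.1889^3 = 0.006741
The M peak is largest (0.533609); scaling to 100 gives 100.0 : 69.9 : 16.3 : 1.3.

100.0 : 69.9 : 16.3 : 1.3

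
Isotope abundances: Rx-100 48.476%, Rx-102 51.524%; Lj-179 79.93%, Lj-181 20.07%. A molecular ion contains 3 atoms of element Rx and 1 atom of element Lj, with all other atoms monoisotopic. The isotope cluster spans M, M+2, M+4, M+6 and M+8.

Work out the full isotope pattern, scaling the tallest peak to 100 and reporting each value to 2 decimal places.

Element Rx pattern (n=3): 0.11391485 : 0.36323223 : 0.38607099 : 0.13678193
Element Lj pattern (n=1): 0.7993 : 0.2007
Convolve the two distributions (both contribute in 2-u steps):
  M: 0.11391485×0.7993 = 0.091052
  M+2: 0.11391485×0.2007 + 0.36323223×0.7993 = 0.313194
  M+4: 0.36323223×0.2007 + 0.38607099×0.7993 = 0.381487
  M+6: 0.38607099×0.2007 + 0.13678193×0.7993 = 0.186814
  M+8: 0.13678193×0.2007 = 0.027452
Scale to base peak (0.381487) = 100: 23.87 : 82.10 : 100.00 : 48.97 : 7.20

23.87 : 82.10 : 100.00 : 48.97 : 7.20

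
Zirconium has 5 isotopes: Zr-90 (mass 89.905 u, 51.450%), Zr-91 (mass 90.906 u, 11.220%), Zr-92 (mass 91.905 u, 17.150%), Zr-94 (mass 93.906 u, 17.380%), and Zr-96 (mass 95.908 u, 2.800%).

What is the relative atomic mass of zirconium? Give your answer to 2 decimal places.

Weight each isotope mass by its fractional abundance: 0.51450 × 89.905 + 0.11220 × 90.906 + 0.17150 × 91.905 + 0.17380 × 93.906 + 0.02800 × 95.908
= 46.2561 + 10.1997 + 15.7617 + 16.3209 + 2.6854 = 91.2238 u

91.22 u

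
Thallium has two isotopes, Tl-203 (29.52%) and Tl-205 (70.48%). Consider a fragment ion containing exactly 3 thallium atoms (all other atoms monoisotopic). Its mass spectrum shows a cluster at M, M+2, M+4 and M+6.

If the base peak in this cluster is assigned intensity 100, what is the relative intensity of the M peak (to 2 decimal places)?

5.85

Binomial terms of (0.2952 + 0.7048)^3: M 0.0257, M+2 0.1843, M+4 0.4399, M+6 0.3501 → M+4 is the base peak.
P(M+4) = C(3,2) × 0.2952^1 × 0.7048^2 = 3 × 0.2952 × 0.49674304 = 0.439916 (base)
P(M) = C(3,0) × 0.2952^3 × 0.7048^0 = 1 × 0.02572463 × 1.0000 = 0.025725
Relative intensity = 0.025725 / 0.439916 × 100 = 5.85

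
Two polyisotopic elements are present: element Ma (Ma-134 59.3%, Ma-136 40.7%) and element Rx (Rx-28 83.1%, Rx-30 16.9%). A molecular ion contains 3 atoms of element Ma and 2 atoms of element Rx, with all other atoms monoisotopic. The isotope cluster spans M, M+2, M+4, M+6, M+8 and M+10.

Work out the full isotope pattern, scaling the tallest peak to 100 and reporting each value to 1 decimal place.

Element Ma pattern (n=3): 0.20852786 : 0.42936343 : 0.29468957 : 0.06741914
Element Rx pattern (n=2): 0.690561 : 0.280878 : 0.028561
Convolve the two distributions (both contribute in 2-u steps):
  M: 0.20852786×0.690561 = 0.144001
  M+2: 0.20852786×0.280878 + 0.42936343×0.690561 = 0.355073
  M+4: 0.20852786×0.028561 + 0.42936343×0.280878 + 0.29468957×0.690561 = 0.330056
  M+6: 0.42936343×0.028561 + 0.29468957×0.280878 + 0.06741914×0.690561 = 0.141592
  M+8: 0.29468957×0.028561 + 0.06741914×0.280878 = 0.027353
  M+10: 0.06741914×0.028561 = 0.001926
Scale to base peak (0.355073) = 100: 40.6 : 100.0 : 93.0 : 39.9 : 7.7 : 0.5

40.6 : 100.0 : 93.0 : 39.9 : 7.7 : 0.5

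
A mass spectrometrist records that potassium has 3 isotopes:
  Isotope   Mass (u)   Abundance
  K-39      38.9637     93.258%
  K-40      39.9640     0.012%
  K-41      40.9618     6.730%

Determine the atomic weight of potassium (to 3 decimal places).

The abundance-weighted mean is 0.93258 × 38.9637 + 0.00012 × 39.9640 + 0.06730 × 40.9618
= 36.33677 + 0.00480 + 2.75673 = 39.09830 u

39.098 u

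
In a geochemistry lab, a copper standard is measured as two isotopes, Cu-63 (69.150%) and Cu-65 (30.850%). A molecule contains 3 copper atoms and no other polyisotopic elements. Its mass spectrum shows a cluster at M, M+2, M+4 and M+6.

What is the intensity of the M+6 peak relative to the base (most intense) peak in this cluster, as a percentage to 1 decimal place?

6.6%

Binomial terms of (0.69150 + 0.30850)^3: M 0.3307, M+2 0.4425, M+4 0.1974, M+6 0.0294 → M+2 is the base peak.
P(M+2) = C(3,1) × 0.69150^2 × 0.30850^1 = 3 × 0.47817225 × 0.3085 = 0.442548 (base)
P(M+6) = C(3,3) × 0.69150^0 × 0.30850^3 = 1 × 1.0000 × 0.02936064 = 0.029361
Relative intensity = 0.029361 / 0.442548 × 100 = 6.6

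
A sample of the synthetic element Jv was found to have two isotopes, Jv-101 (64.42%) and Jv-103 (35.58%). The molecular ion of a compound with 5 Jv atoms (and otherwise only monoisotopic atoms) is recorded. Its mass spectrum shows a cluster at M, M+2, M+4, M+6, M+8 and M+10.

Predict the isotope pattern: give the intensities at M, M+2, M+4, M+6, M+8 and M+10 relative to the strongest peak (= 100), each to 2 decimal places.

Each Jv atom is independently Jv-101 (p = 0.6442) or Jv-103 (q = 0.3558); the cluster is the binomial expansion (p + q)^5.
P(M) = 0.6442^5 = 0.110944
P(M+2) = 5 × 0.6442^4 × 0.3558^1 = 0.306379
P(M+4) = 10 × 0.6442^3 × 0.3558^2 = 0.338434
P(M+6) = 10 × 0.6442^2 × 0.3558^3 = 0.186922
P(M+8) = 5 × 0.6442^1 × 0.3558^4 = 0.051620
P(M+10) = 0.3558^5 = 0.005702
The M+4 peak is largest (0.338434); scaling to 100 gives 32.78 : 90.53 : 100.00 : 55.23 : 15.25 : 1.68.

32.78 : 90.53 : 100.00 : 55.23 : 15.25 : 1.68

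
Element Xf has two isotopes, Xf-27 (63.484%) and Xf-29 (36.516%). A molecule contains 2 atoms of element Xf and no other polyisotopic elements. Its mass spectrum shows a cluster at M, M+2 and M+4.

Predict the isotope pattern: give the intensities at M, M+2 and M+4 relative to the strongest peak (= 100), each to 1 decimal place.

86.9 : 100.0 : 28.8

Expanding (0.63484 + 0.36516)^2:
P(M) = 0.63484^2 = 0.403022
P(M+2) = 2 × 0.63484^1 × 0.36516^1 = 0.463636
P(M+4) = 0.36516^2 = 0.133342
The M+2 peak is largest (0.463636); scaling to 100 gives 86.9 : 100.0 : 28.8.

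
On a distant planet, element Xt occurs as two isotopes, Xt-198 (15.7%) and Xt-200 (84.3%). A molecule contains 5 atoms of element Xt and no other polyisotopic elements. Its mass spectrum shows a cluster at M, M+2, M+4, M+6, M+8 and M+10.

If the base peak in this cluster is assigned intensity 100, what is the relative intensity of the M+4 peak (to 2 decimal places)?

6.46

Term probabilities: M 0.0001, M+2 0.0026, M+4 0.0275, M+6 0.1477, M+8 0.3964, M+10 0.4257. Base peak = M+10.
P(M+10) = C(5,5) × 0.157^0 × 0.843^5 = 1 × 1.0000 × 0.42573355 = 0.425734 (base)
P(M+4) = C(5,2) × 0.157^3 × 0.843^2 = 10 × 0.00386989 × 0.710649 = 0.027501
Relative intensity = 0.027501 / 0.425734 × 100 = 6.46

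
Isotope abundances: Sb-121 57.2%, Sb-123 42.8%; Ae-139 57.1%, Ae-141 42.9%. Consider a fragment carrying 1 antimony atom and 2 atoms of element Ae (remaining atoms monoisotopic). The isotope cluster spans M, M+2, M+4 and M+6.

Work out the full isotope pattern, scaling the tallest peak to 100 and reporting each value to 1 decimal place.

Antimony pattern (n=1): 0.5720 : 0.4280
Element Ae pattern (n=2): 0.326041 : 0.489918 : 0.184041
Convolve the two distributions (both contribute in 2-u steps):
  M: 0.5720×0.326041 = 0.186495
  M+2: 0.5720×0.489918 + 0.4280×0.326041 = 0.419779
  M+4: 0.5720×0.184041 + 0.4280×0.489918 = 0.314956
  M+6: 0.4280×0.184041 = 0.078770
Scale to base peak (0.419779) = 100: 44.4 : 100.0 : 75.0 : 18.8

44.4 : 100.0 : 75.0 : 18.8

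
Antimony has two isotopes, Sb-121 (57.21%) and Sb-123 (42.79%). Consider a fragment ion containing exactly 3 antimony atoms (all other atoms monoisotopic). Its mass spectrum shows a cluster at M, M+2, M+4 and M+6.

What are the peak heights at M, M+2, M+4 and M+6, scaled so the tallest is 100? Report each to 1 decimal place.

Each Sb atom is independently Sb-121 (p = 0.5721) or Sb-123 (q = 0.4279); the cluster is the binomial expansion (p + q)^3.
P(M) = 0.5721^3 = 0.187247
P(M+2) = 3 × 0.5721^2 × 0.4279^1 = 0.420153
P(M+4) = 3 × 0.5721^1 × 0.4279^2 = 0.314252
P(M+6) = 0.4279^3 = 0.078348
The M+2 peak is largest (0.420153); scaling to 100 gives 44.6 : 100.0 : 74.8 : 18.6.

44.6 : 100.0 : 74.8 : 18.6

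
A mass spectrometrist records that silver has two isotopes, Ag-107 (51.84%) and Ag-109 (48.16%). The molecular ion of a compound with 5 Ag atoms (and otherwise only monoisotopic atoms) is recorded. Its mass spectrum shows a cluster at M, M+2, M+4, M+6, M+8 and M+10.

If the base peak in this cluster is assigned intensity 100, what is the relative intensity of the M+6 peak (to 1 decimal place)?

Term probabilities: M 0.0374, M+2 0.1739, M+4 0.3231, M+6 0.3002, M+8 0.1394, M+10 0.0259. Base peak = M+4.
P(M+4) = C(5,2) × 0.5184^3 × 0.4816^2 = 10 × 0.13931407 × 0.23193856 = 0.323123 (base)
P(M+6) = C(5,3) × 0.5184^2 × 0.4816^3 = 10 × 0.26873856 × 0.11170161 = 0.300185
Relative intensity = 0.300185 / 0.323123 × 100 = 92.9

92.9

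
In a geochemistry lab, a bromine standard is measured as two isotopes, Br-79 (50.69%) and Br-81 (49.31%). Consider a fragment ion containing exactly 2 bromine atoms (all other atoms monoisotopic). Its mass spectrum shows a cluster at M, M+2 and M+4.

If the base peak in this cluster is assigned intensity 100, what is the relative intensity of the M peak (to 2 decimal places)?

51.40

Binomial terms of (0.5069 + 0.4931)^2: M 0.2569, M+2 0.4999, M+4 0.2431 → M+2 is the base peak.
P(M+2) = C(2,1) × 0.5069^1 × 0.4931^1 = 2 × 0.5069 × 0.4931 = 0.499905 (base)
P(M) = C(2,0) × 0.5069^2 × 0.4931^0 = 1 × 0.25694761 × 1.0000 = 0.256948
Relative intensity = 0.256948 / 0.499905 × 100 = 51.40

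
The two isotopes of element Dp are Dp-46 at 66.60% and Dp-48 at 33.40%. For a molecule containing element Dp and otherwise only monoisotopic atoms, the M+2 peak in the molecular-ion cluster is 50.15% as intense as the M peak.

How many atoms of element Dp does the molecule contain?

1

With n Dp atoms, P(M+2)/P(M) = C(n,1)·p^(n−1)q / p^n = n·q/p = n · 0.3340/0.6660.
n = 0.5015 × 0.6660/0.3340 = 1.00 ≈ 1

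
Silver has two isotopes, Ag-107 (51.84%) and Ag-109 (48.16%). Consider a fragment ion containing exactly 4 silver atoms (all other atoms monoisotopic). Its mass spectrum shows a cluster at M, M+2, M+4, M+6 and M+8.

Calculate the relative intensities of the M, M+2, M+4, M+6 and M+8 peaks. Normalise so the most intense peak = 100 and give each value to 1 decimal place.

Expanding (0.5184 + 0.4816)^4:
P(M) = 0.5184^4 = 0.072220
P(M+2) = 4 × 0.5184^3 × 0.4816^1 = 0.268375
P(M+4) = 6 × 0.5184^2 × 0.4816^2 = 0.373985
P(M+6) = 4 × 0.5184^1 × 0.4816^3 = 0.231624
P(M+8) = 0.4816^4 = 0.053795
The M+4 peak is largest (0.373985); scaling to 100 gives 19.3 : 71.8 : 100.0 : 61.9 : 14.4.

19.3 : 71.8 : 100.0 : 61.9 : 14.4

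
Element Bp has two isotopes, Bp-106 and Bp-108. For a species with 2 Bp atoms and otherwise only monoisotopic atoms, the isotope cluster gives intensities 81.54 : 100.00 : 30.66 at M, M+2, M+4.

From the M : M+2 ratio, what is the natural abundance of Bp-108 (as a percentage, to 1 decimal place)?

Let p = fractional abundance of Bp-106. I(M+2)/I(M) = [C(2,1)·p^1·(1−p)] / p^2 = 2·(1−p)/p = 100.00/81.54 = 1.2264
(1−p)/p = 1.2264/2 = 0.6132  ⇒  p = 1/(1 + 0.6132) = 0.6199
Bp-106: 62.0%, Bp-108: 38.0%.

38.0%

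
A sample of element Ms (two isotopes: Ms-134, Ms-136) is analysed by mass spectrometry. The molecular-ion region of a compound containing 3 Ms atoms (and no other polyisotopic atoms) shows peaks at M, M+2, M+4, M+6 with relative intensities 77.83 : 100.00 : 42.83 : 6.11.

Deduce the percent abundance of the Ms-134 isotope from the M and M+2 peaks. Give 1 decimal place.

70.0%

Let p = fractional abundance of Ms-134. I(M+2)/I(M) = [C(3,1)·p^2·(1−p)] / p^3 = 3·(1−p)/p = 100.00/77.83 = 1.2849
(1−p)/p = 1.2849/3 = 0.4283  ⇒  p = 1/(1 + 0.4283) = 0.7001
Ms-134: 70.0%, Ms-136: 30.0%.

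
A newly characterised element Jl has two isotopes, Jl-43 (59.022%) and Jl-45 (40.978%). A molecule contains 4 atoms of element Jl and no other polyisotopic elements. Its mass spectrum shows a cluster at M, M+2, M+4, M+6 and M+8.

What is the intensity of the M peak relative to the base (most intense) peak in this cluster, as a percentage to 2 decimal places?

34.58%

Term probabilities: M 0.1214, M+2 0.3370, M+4 0.3510, M+6 0.1625, M+8 0.0282. Base peak = M+4.
P(M+4) = C(4,2) × 0.59022^2 × 0.40978^2 = 6 × 0.34835965 × 0.16791965 = 0.350979 (base)
P(M) = C(4,0) × 0.59022^4 × 0.40978^0 = 1 × 0.12135444 × 1.0000 = 0.121354
Relative intensity = 0.121354 / 0.350979 × 100 = 34.58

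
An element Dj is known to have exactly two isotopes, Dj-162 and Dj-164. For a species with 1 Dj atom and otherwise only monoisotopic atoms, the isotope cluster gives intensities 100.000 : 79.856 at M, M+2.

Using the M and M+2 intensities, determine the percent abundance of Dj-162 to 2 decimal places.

If p is the fraction of Dj that is Dj-162, then I(M+2)/I(M) = [C(1,1)·p^0·(1−p)] / p^1 = 1·(1−p)/p = 79.856/100.000 = 0.7986
(1−p)/p = 0.7986/1 = 0.7986  ⇒  p = 1/(1 + 0.7986) = 0.5560
Dj-162: 55.60%, Dj-164: 44.40%.

55.60%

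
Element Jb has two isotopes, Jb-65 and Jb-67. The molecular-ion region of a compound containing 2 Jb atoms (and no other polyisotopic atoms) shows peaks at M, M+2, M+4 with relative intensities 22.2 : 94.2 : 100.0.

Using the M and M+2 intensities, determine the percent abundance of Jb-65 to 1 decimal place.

Write p for the Jb-65 fraction. I(M+2)/I(M) = [C(2,1)·p^1·(1−p)] / p^2 = 2·(1−p)/p = 94.2/22.2 = 4.2432
(1−p)/p = 4.2432/2 = 2.1216  ⇒  p = 1/(1 + 2.1216) = 0.3203
Jb-65: 32.0%, Jb-67: 68.0%.

32.0%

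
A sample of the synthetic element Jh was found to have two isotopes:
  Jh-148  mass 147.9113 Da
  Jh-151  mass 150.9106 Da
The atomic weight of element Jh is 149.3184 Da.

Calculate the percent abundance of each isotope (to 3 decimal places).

Let x be the fractional abundance of Jh-148; then Jh-151 has abundance 1 − x.
147.9113·x + 150.9106·(1 − x) = 149.3184
(147.9113 − 150.9106)·x = 149.3184 − 150.9106
x = -1.5922 / -2.9993 = 0.53086 → 53.086% Jh-148, 46.914% Jh-151.

Jh-148: 53.086%, Jh-151: 46.914%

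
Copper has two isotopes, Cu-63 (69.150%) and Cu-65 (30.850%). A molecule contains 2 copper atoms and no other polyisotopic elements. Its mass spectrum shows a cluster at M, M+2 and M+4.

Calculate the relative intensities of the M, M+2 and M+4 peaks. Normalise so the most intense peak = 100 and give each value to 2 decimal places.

100.00 : 89.23 : 19.90

The 2 Cu atoms are independent, so intensities follow the terms of (0.69150 + 0.30850)^2.
P(M) = 0.69150^2 = 0.478172
P(M+2) = 2 × 0.69150^1 × 0.30850^1 = 0.426656
P(M+4) = 0.30850^2 = 0.095172
The M peak is largest (0.478172); scaling to 100 gives 100.00 : 89.23 : 19.90.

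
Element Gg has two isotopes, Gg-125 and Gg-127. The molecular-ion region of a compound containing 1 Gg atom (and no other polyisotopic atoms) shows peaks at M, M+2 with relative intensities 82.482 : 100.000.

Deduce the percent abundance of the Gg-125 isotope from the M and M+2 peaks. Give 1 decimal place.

45.2%

Let p = fractional abundance of Gg-125. I(M+2)/I(M) = [C(1,1)·p^0·(1−p)] / p^1 = 1·(1−p)/p = 100.000/82.482 = 1.2124
(1−p)/p = 1.2124/1 = 1.2124  ⇒  p = 1/(1 + 1.2124) = 0.4520
Gg-125: 45.2%, Gg-127: 54.8%.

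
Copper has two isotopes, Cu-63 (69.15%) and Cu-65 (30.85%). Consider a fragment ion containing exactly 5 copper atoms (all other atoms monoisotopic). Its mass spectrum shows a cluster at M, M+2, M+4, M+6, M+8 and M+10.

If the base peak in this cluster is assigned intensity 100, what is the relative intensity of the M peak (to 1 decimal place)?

44.8

Binomial terms of (0.6915 + 0.3085)^5: M 0.1581, M+2 0.3527, M+4 0.3147, M+6 0.1404, M+8 0.0313, M+10 0.0028 → M+2 is the base peak.
P(M+2) = C(5,1) × 0.6915^4 × 0.3085^1 = 5 × 0.2286487 × 0.3085 = 0.352691 (base)
P(M) = C(5,0) × 0.6915^5 × 0.3085^0 = 1 × 0.15811058 × 1.0000 = 0.158111
Relative intensity = 0.158111 / 0.352691 × 100 = 44.8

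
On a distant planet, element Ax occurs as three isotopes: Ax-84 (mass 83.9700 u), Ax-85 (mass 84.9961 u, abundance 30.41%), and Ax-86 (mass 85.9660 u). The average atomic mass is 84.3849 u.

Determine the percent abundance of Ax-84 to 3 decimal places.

The remaining 69.59% is split between Ax-84 (fraction x) and Ax-86 (fraction 0.6959 − x).
Substituting: 83.9700x + 85.9660(0.6959 − x) = 58.53758599
(83.9700 − 85.9660)x = -1.28615341  ⇒  x = 0.64437, y = 0.05153
Ax-84: 64.437%, Ax-86: 5.153%.

64.437%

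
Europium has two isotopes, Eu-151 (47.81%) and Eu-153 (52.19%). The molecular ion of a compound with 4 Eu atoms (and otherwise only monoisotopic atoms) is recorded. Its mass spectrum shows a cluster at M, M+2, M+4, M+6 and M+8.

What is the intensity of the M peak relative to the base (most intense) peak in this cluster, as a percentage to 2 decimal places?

13.99%

(0.4781 + 0.5219)^4 gives M 0.0522, M+2 0.2281, M+4 0.3736, M+6 0.2719, M+8 0.0742; the largest is M+4.
P(M+4) = C(4,2) × 0.4781^2 × 0.5219^2 = 6 × 0.22857961 × 0.27237961 = 0.373563 (base)
P(M) = C(4,0) × 0.4781^4 × 0.5219^0 = 1 × 0.05224864 × 1.0000 = 0.052249
Relative intensity = 0.052249 / 0.373563 × 100 = 13.99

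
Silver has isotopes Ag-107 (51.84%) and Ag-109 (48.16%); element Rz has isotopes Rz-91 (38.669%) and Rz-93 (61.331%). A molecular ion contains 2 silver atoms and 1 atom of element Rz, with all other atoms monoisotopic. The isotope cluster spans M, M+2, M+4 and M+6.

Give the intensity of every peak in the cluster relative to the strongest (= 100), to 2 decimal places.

26.25 : 90.40 : 100.00 : 35.93

Silver pattern (n=2): 0.26873856 : 0.49932288 : 0.23193856
Element Rz pattern (n=1): 0.38669 : 0.61331
Convolve the two distributions (both contribute in 2-u steps):
  M: 0.26873856×0.38669 = 0.103919
  M+2: 0.26873856×0.61331 + 0.49932288×0.38669 = 0.357903
  M+4: 0.49932288×0.61331 + 0.23193856×0.38669 = 0.395928
  M+6: 0.23193856×0.61331 = 0.142250
Scale to base peak (0.395928) = 100: 26.25 : 90.40 : 100.00 : 35.93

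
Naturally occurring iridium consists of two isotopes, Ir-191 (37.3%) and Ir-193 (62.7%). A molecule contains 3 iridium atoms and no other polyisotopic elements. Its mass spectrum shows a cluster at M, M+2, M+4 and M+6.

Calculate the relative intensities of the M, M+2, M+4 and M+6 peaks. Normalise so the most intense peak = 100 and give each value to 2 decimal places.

Expanding (0.373 + 0.627)^3:
P(M) = 0.373^3 = 0.051895
P(M+2) = 3 × 0.373^2 × 0.627^1 = 0.261702
P(M+4) = 3 × 0.373^1 × 0.627^2 = 0.439911
P(M+6) = 0.627^3 = 0.246492
The M+4 peak is largest (0.439911); scaling to 100 gives 11.80 : 59.49 : 100.00 : 56.03.

11.80 : 59.49 : 100.00 : 56.03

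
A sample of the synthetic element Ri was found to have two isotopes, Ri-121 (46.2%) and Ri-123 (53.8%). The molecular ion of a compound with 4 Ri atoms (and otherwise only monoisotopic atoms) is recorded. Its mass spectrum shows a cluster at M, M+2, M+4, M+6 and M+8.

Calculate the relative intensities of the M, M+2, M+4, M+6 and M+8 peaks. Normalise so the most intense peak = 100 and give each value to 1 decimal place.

12.3 : 57.2 : 100.0 : 77.6 : 22.6

The 4 Ri atoms are independent, so intensities follow the terms of (0.462 + 0.538)^4.
P(M) = 0.462^4 = 0.045558
P(M+2) = 4 × 0.462^3 × 0.538^1 = 0.212211
P(M+4) = 6 × 0.462^2 × 0.538^2 = 0.370681
P(M+6) = 4 × 0.462^1 × 0.538^3 = 0.287772
P(M+8) = 0.538^4 = 0.083778
The M+4 peak is largest (0.370681); scaling to 100 gives 12.3 : 57.2 : 100.0 : 77.6 : 22.6.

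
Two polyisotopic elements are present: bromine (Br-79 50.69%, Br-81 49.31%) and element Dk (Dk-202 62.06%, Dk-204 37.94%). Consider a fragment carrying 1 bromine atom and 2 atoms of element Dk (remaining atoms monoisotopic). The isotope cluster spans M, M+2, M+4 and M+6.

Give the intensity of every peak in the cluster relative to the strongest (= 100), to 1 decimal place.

45.5 : 100.0 : 71.2 : 16.6

Bromine pattern (n=1): 0.5069 : 0.4931
Element Dk pattern (n=2): 0.38514436 : 0.47091128 : 0.14394436
Convolve the two distributions (both contribute in 2-u steps):
  M: 0.5069×0.38514436 = 0.195230
  M+2: 0.5069×0.47091128 + 0.4931×0.38514436 = 0.428620
  M+4: 0.5069×0.14394436 + 0.4931×0.47091128 = 0.305172
  M+6: 0.4931×0.14394436 = 0.070979
Scale to base peak (0.428620) = 100: 45.5 : 100.0 : 71.2 : 16.6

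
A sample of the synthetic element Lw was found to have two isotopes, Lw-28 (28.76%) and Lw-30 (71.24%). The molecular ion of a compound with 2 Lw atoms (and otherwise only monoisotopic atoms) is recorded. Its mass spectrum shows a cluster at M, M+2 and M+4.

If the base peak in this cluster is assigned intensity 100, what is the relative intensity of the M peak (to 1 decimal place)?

(0.2876 + 0.7124)^2 gives M 0.0827, M+2 0.4098, M+4 0.5075; the largest is M+4.
P(M+4) = C(2,2) × 0.2876^0 × 0.7124^2 = 1 × 1.0000 × 0.50751376 = 0.507514 (base)
P(M) = C(2,0) × 0.2876^2 × 0.7124^0 = 1 × 0.08271376 × 1.0000 = 0.082714
Relative intensity = 0.082714 / 0.507514 × 100 = 16.3

16.3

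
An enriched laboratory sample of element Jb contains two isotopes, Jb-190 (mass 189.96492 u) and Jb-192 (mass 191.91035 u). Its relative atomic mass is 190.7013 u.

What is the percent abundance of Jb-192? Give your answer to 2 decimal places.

37.85%

Let x be the fractional abundance of Jb-190; then Jb-192 has abundance 1 − x.
189.96492·x + 191.91035·(1 − x) = 190.7013
(189.96492 − 191.91035)·x = 190.7013 − 191.91035
x = -1.20905 / -1.94543 = 0.62148 → 62.15% Jb-190, 37.85% Jb-192.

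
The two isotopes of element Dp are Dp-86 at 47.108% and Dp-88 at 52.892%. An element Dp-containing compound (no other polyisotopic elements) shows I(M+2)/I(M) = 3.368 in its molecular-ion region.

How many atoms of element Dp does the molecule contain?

3

With n Dp atoms, P(M+2)/P(M) = C(n,1)·p^(n−1)q / p^n = n·q/p = n · 0.52892/0.47108.
n = 3.368 × 0.47108/0.52892 = 3.00 ≈ 3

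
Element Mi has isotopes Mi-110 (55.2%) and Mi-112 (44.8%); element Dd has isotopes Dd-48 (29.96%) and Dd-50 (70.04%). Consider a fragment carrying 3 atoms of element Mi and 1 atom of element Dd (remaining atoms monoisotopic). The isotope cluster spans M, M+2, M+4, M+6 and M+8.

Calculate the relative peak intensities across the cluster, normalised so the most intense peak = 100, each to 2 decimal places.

13.04 : 62.24 : 100.00 : 67.22 : 16.30

Element Mi pattern (n=3): 0.16819661 : 0.40952218 : 0.33236582 : 0.08991539
Element Dd pattern (n=1): 0.2996 : 0.7004
Convolve the two distributions (both contribute in 2-u steps):
  M: 0.16819661×0.2996 = 0.050392
  M+2: 0.16819661×0.7004 + 0.40952218×0.2996 = 0.240498
  M+4: 0.40952218×0.7004 + 0.33236582×0.2996 = 0.386406
  M+6: 0.33236582×0.7004 + 0.08991539×0.2996 = 0.259728
  M+8: 0.08991539×0.7004 = 0.062977
Scale to base peak (0.386406) = 100: 13.04 : 62.24 : 100.00 : 67.22 : 16.30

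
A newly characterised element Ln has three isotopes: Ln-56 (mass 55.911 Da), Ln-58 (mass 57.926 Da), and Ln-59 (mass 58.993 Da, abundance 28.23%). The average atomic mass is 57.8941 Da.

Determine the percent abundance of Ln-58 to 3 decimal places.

Let x and y be the fractions of Ln-56 and Ln-58. Then x + y = 1 − 0.2823 = 0.7177 and 55.911x + 57.926y = 57.8941 − 0.2823×58.993 = 41.2403761.
Substituting: 55.911x + 57.926(0.7177 − x) = 41.2403761
(55.911 − 57.926)x = -0.3331141  ⇒  x = 0.16532, y = 0.55238
Ln-56: 16.532%, Ln-58: 55.238%.

55.238%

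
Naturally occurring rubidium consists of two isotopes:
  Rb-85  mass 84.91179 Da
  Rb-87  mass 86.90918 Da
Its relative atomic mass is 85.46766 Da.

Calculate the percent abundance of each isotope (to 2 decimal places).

Rb-85: 72.17%, Rb-87: 27.83%

With x = fraction of Rb-85 (so Rb-87 is 1 − x):
84.91179·x + 86.90918·(1 − x) = 85.46766
(84.91179 − 86.90918)·x = 85.46766 − 86.90918
x = -1.44152 / -1.99739 = 0.72170 → 72.17% Rb-85, 27.83% Rb-87.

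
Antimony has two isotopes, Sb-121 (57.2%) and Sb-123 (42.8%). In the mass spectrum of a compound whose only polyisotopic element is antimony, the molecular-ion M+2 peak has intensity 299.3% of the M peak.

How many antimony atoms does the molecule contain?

The M+2/M ratio from n Sb atoms is n · q/p = n · 0.428/0.572.
n = 2.993 × 0.572/0.428 = 4.00 ≈ 4

4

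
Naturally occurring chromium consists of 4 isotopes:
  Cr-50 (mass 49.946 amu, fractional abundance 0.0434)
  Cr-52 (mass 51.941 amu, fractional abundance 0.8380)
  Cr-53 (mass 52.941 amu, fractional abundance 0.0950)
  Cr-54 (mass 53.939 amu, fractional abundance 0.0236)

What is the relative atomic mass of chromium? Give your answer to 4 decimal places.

51.9966 amu

Average mass = Σ (abundance × isotope mass) = 0.0434 × 49.946 + 0.8380 × 51.941 + 0.0950 × 52.941 + 0.0236 × 53.939
= 2.16766 + 43.52656 + 5.02940 + 1.27296 = 51.99658 amu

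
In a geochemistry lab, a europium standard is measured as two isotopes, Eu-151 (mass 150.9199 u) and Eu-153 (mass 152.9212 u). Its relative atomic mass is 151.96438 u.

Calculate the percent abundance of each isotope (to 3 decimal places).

Eu-151: 47.810%, Eu-153: 52.190%

Writing the weighted mean with unknown fraction x of Eu-151:
150.9199·x + 152.9212·(1 − x) = 151.96438
(150.9199 − 152.9212)·x = 151.96438 − 152.9212
x = -0.95682 / -2.0013 = 0.47810 → 47.810% Eu-151, 52.190% Eu-153.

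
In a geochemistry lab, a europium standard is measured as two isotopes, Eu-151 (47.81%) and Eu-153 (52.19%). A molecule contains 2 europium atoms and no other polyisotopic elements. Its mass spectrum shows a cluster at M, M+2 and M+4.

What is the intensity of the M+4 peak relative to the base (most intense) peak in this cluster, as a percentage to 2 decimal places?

Term probabilities: M 0.2286, M+2 0.4990, M+4 0.2724. Base peak = M+2.
P(M+2) = C(2,1) × 0.4781^1 × 0.5219^1 = 2 × 0.4781 × 0.5219 = 0.499041 (base)
P(M+4) = C(2,2) × 0.4781^0 × 0.5219^2 = 1 × 1.0000 × 0.27237961 = 0.272380
Relative intensity = 0.272380 / 0.499041 × 100 = 54.58

54.58%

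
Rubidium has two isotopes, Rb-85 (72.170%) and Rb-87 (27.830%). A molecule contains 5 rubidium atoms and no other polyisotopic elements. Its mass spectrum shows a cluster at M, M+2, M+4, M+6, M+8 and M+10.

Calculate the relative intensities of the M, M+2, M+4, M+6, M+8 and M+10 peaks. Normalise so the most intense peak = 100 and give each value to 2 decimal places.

51.86 : 100.00 : 77.12 : 29.74 : 5.73 : 0.44

Expanding (0.72170 + 0.27830)^5:
P(M) = 0.72170^5 = 0.195787
P(M+2) = 5 × 0.72170^4 × 0.27830^1 = 0.377494
P(M+4) = 10 × 0.72170^3 × 0.27830^2 = 0.291136
P(M+6) = 10 × 0.72170^2 × 0.27830^3 = 0.112267
P(M+8) = 5 × 0.72170^1 × 0.27830^4 = 0.021646
P(M+10) = 0.27830^5 = 0.001669
The M+2 peak is largest (0.377494); scaling to 100 gives 51.86 : 100.00 : 77.12 : 29.74 : 5.73 : 0.44.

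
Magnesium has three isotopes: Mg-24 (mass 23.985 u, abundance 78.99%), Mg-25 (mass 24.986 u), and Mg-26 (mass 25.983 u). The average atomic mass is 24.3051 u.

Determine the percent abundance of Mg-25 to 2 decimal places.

The remaining 21.01% is split between Mg-25 (fraction x) and Mg-26 (fraction 0.2101 − x).
Substituting: 24.986x + 25.983(0.2101 − x) = 5.3593485
(24.986 − 25.983)x = -0.0996798  ⇒  x = 0.09998, y = 0.11012
Mg-25: 10.00%, Mg-26: 11.01%.

10.00%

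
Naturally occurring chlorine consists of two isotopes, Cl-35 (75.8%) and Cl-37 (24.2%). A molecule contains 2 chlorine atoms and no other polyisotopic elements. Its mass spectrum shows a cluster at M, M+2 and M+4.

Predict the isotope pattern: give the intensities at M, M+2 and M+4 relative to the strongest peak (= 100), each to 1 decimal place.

100.0 : 63.9 : 10.2

The 2 Cl atoms are independent, so intensities follow the terms of (0.758 + 0.242)^2.
P(M) = 0.758^2 = 0.574564
P(M+2) = 2 × 0.758^1 × 0.242^1 = 0.366872
P(M+4) = 0.242^2 = 0.058564
The M peak is largest (0.574564); scaling to 100 gives 100.0 : 63.9 : 10.2.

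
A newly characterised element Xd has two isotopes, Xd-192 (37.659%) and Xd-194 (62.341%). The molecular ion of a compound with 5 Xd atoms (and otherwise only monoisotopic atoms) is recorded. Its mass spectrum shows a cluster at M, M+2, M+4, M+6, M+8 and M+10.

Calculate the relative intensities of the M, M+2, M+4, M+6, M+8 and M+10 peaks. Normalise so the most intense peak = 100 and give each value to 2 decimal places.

2.20 : 18.25 : 60.41 : 100.00 : 82.77 : 27.40

Each Xd atom is independently Xd-192 (p = 0.37659) or Xd-194 (q = 0.62341); the cluster is the binomial expansion (p + q)^5.
P(M) = 0.37659^5 = 0.007574
P(M+2) = 5 × 0.37659^4 × 0.62341^1 = 0.062693
P(M+4) = 10 × 0.37659^3 × 0.62341^2 = 0.207565
P(M+6) = 10 × 0.37659^2 × 0.62341^3 = 0.343605
P(M+8) = 5 × 0.37659^1 × 0.62341^4 = 0.284403
P(M+10) = 0.62341^5 = 0.094161
The M+6 peak is largest (0.343605); scaling to 100 gives 2.20 : 18.25 : 60.41 : 100.00 : 82.77 : 27.40.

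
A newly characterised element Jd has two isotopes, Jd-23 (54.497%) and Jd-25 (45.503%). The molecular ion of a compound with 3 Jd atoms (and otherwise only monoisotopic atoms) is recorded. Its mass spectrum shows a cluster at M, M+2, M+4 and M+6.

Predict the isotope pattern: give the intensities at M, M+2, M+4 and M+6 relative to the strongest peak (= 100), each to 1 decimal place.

39.9 : 100.0 : 83.5 : 23.2

Expanding (0.54497 + 0.45503)^3:
P(M) = 0.54497^3 = 0.161852
P(M+2) = 3 × 0.54497^2 × 0.45503^1 = 0.405421
P(M+4) = 3 × 0.54497^1 × 0.45503^2 = 0.338512
P(M+6) = 0.45503^3 = 0.094215
The M+2 peak is largest (0.405421); scaling to 100 gives 39.9 : 100.0 : 83.5 : 23.2.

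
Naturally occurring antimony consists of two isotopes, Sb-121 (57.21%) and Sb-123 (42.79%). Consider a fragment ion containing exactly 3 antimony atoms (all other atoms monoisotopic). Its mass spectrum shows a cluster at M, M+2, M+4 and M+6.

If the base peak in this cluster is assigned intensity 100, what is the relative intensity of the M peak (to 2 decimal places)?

44.57

Binomial terms of (0.5721 + 0.4279)^3: M 0.1872, M+2 0.4202, M+4 0.3143, M+6 0.0783 → M+2 is the base peak.
P(M+2) = C(3,1) × 0.5721^2 × 0.4279^1 = 3 × 0.32729841 × 0.4279 = 0.420153 (base)
P(M) = C(3,0) × 0.5721^3 × 0.4279^0 = 1 × 0.18724742 × 1.0000 = 0.187247
Relative intensity = 0.187247 / 0.420153 × 100 = 44.57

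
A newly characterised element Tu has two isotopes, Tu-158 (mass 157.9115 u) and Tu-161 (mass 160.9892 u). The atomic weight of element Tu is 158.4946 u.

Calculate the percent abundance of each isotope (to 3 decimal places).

Tu-158: 81.054%, Tu-161: 18.946%

Let x be the fractional abundance of Tu-158; then Tu-161 has abundance 1 − x.
157.9115·x + 160.9892·(1 − x) = 158.4946
(157.9115 − 160.9892)·x = 158.4946 − 160.9892
x = -2.4946 / -3.0777 = 0.81054 → 81.054% Tu-158, 18.946% Tu-161.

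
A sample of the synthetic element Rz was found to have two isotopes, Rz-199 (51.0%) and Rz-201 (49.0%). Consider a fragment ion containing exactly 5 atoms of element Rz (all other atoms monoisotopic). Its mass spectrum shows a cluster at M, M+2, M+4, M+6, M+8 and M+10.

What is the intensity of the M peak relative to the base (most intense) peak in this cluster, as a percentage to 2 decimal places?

(0.510 + 0.490)^5 gives M 0.0345, M+2 0.1657, M+4 0.3185, M+6 0.3060, M+8 0.1470, M+10 0.0282; the largest is M+4.
P(M+4) = C(5,2) × 0.510^3 × 0.490^2 = 10 × 0.132651 × 0.2401 = 0.318495 (base)
P(M) = C(5,0) × 0.510^5 × 0.490^0 = 1 × 0.03450253 × 1.0000 = 0.034503
Relative intensity = 0.034503 / 0.318495 × 100 = 10.83

10.83%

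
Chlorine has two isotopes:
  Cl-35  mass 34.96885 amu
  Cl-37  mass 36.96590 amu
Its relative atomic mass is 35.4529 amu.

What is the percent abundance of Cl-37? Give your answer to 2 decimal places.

24.24%

Let x be the fractional abundance of Cl-35; then Cl-37 has abundance 1 − x.
34.96885·x + 36.96590·(1 − x) = 35.4529
(34.96885 − 36.96590)·x = 35.4529 − 36.96590
x = -1.51300 / -1.99705 = 0.75762 → 75.76% Cl-35, 24.24% Cl-37.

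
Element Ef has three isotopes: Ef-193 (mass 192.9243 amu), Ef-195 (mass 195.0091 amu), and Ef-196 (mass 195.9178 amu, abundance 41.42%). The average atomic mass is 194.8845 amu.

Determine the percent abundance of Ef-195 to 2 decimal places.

The remaining 58.58% is split between Ef-193 (fraction x) and Ef-195 (fraction 0.5858 − x).
Substituting: 192.9243x + 195.0091(0.5858 − x) = 113.73534724
(192.9243 − 195.0091)x = -0.50098354  ⇒  x = 0.24030, y = 0.34550
Ef-193: 24.03%, Ef-195: 34.55%.

34.55%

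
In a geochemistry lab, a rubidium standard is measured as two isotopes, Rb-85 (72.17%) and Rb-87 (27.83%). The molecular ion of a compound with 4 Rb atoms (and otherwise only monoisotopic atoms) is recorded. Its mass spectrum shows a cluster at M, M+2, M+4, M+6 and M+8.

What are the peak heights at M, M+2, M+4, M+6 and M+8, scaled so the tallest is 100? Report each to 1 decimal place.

64.8 : 100.0 : 57.8 : 14.9 : 1.4

Each Rb atom is independently Rb-85 (p = 0.7217) or Rb-87 (q = 0.2783); the cluster is the binomial expansion (p + q)^4.
P(M) = 0.7217^4 = 0.271286
P(M+2) = 4 × 0.7217^3 × 0.2783^1 = 0.418450
P(M+4) = 6 × 0.7217^2 × 0.2783^2 = 0.242042
P(M+6) = 4 × 0.7217^1 × 0.2783^3 = 0.062224
P(M+8) = 0.2783^4 = 0.005999
The M+2 peak is largest (0.418450); scaling to 100 gives 64.8 : 100.0 : 57.8 : 14.9 : 1.4.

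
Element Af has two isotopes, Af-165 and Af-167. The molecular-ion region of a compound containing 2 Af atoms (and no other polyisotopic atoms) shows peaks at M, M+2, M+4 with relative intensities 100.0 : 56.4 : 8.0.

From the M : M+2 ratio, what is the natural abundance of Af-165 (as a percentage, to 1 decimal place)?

Write p for the Af-165 fraction. I(M+2)/I(M) = [C(2,1)·p^1·(1−p)] / p^2 = 2·(1−p)/p = 56.4/100.0 = 0.5640
(1−p)/p = 0.5640/2 = 0.2820  ⇒  p = 1/(1 + 0.2820) = 0.7800
Af-165: 78.0%, Af-167: 22.0%.

78.0%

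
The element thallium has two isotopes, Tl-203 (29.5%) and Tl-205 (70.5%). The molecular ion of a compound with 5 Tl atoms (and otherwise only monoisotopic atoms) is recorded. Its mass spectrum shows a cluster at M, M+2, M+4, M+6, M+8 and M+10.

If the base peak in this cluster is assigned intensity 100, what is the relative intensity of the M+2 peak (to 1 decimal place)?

7.3

Term probabilities: M 0.0022, M+2 0.0267, M+4 0.1276, M+6 0.3049, M+8 0.3644, M+10 0.1742. Base peak = M+8.
P(M+8) = C(5,4) × 0.295^1 × 0.705^4 = 5 × 0.2950 × 0.24703385 = 0.364375 (base)
P(M+2) = C(5,1) × 0.295^4 × 0.705^1 = 5 × 0.00757335 × 0.7050 = 0.026696
Relative intensity = 0.026696 / 0.364375 × 100 = 7.3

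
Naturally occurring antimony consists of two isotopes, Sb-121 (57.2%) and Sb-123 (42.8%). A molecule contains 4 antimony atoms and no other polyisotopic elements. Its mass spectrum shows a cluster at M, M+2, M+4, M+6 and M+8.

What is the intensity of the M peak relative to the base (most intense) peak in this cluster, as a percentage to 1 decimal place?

29.8%

Binomial terms of (0.572 + 0.428)^4: M 0.1070, M+2 0.3204, M+4 0.3596, M+6 0.1794, M+8 0.0336 → M+4 is the base peak.
P(M+4) = C(4,2) × 0.572^2 × 0.428^2 = 6 × 0.327184 × 0.183184 = 0.359609 (base)
P(M) = C(4,0) × 0.572^4 × 0.428^0 = 1 × 0.10704937 × 1.0000 = 0.107049
Relative intensity = 0.107049 / 0.359609 × 100 = 29.8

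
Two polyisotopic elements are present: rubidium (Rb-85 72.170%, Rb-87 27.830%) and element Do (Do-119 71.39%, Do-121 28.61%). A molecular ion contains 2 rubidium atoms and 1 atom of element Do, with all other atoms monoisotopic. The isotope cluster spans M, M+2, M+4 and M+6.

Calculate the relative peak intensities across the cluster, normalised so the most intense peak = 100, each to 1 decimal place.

85.3 : 100.0 : 39.1 : 5.1

Rubidium pattern (n=2): 0.52085089 : 0.40169822 : 0.07745089
Element Do pattern (n=1): 0.7139 : 0.2861
Convolve the two distributions (both contribute in 2-u steps):
  M: 0.52085089×0.7139 = 0.371835
  M+2: 0.52085089×0.2861 + 0.40169822×0.7139 = 0.435788
  M+4: 0.40169822×0.2861 + 0.07745089×0.7139 = 0.170218
  M+6: 0.07745089×0.2861 = 0.022159
Scale to base peak (0.435788) = 100: 85.3 : 100.0 : 39.1 : 5.1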